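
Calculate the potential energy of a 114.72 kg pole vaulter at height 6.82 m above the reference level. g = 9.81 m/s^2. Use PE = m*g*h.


PE = m * g * h
PE = 114.72 * 9.81 * 6.82
PE = 1125.4032 * 6.82 = 7675.2498 J

7675.2498 J


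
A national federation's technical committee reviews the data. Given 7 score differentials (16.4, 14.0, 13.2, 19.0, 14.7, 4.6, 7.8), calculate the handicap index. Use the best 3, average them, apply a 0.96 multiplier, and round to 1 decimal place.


All differentials: 16.4, 14.0, 13.2, 19.0, 14.7, 4.6, 7.8
Sorted: 4.6, 7.8, 13.2, 14.0, 14.7, 16.4, 19.0
Best 3: 4.6, 7.8, 13.2
Average of best = 25.6 / 3 = 8.5333
Raw index = 8.5333 * 0.96 = 8.192
Handicap index = round(8.192, 1) = 8.2

8.2


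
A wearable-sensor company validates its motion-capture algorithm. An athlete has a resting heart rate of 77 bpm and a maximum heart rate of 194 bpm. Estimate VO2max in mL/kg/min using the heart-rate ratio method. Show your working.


VO2max = 15.3 * HRmax / HRrest
VO2max = 15.3 * 194 / 77
VO2max = 2968.2 / 77 = 38.5481 mL/kg/min

38.5481 mL/kg/min


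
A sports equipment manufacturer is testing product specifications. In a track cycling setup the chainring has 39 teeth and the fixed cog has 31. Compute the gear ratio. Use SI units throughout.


GR = front_teeth / rear_teeth
GR = 39 / 31
GR = 1.2581

1.2581


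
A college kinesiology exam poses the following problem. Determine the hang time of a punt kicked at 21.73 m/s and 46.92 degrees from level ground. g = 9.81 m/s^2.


T = 2*v*sin(theta)/g
sin(theta) = sin(46.92 deg) = 0.7304
T = 2*21.73*0.7304 / 9.81
T = 31.7432 / 9.81 = 3.2358 s

3.2358 s


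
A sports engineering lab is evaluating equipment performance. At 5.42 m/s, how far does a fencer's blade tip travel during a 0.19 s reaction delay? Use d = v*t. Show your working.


d = v * t
d = 5.42 * 0.19
d = 1.0298 m

1.0298 m


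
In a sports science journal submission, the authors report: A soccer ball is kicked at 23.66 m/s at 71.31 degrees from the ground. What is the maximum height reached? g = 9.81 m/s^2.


H = (v*sin(theta))^2 / (2*g)
vy = v*sin(theta) = 23.66 * sin(71.31 deg) = 22.4123 m/s
H = vy^2 / (2*g) = 502.312 / (2*9.81)
H = 502.312 / 19.62 = 25.602 m

25.602 m


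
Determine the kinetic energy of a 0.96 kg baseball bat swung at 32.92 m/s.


KE = 0.5 * m * v^2
KE = 0.5 * 0.96 * 32.92^2
KE = 0.5 * 0.96 * 1083.7264 = 520.1887 J

520.1887 J


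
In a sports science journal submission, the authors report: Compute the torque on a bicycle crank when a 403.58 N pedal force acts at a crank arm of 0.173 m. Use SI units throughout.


tau = F * d
tau = 403.58 * 0.173
tau = 69.8193 N*m

69.8193 N*m


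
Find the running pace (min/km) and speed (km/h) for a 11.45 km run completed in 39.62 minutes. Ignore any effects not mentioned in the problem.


Pace = time / distance = 39.62 min / 11.45 km = 3.4603 min/km
Speed = distance / time_in_hours = 11.45 / 0.6603 hr
Speed = 17.3397 km/h

3.4603 min/km, 17.3397 km/h


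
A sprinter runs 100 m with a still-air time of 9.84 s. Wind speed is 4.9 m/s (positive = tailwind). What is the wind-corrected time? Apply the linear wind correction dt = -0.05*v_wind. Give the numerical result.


dt = -0.05 * v_wind = -0.05 * 4.9 = -0.245 s
t_corrected = t_still + dt = 9.84 + (-0.245)
t_corrected = 9.595 s

9.595 s


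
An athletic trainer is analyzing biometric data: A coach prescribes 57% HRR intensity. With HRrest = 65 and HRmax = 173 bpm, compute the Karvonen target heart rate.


Target = HRrest + pct*(HRmax - HRrest)
Heart rate reserve = HRmax - HRrest = 173 - 65 = 108 bpm
Fraction = 57% = 0.57
Target = 65 + 0.57 * 108
Target = 65 + 61.56 = 126.56 bpm

126.56 bpm


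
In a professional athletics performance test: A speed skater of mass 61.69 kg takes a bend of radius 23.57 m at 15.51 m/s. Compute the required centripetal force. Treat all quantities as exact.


Fc = m * v^2 / r
v^2 = 15.51^2 = 240.5601
Fc = 61.69 * 240.5601 / 23.57
Fc = 14840.1526 / 23.57 = 629.6204 N

629.6204 N


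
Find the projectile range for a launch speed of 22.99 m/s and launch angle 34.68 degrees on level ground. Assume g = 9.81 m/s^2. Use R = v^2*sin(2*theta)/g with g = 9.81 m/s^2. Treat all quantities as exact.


R = v^2 * sin(2*theta) / g
Convert angle to radians: theta = 34.68 deg = 0.6053 rad
sin(2*theta) = sin(1.2106) = 0.9358
R = 22.99^2 * 0.9358 / 9.81
R = 528.5401 * 0.9358 / 9.81 = 50.4195 m

50.4195 m


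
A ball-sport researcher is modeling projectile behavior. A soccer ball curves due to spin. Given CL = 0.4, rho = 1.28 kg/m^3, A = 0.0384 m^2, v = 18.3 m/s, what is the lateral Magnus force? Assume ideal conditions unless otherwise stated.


FM = 0.5 * CL * rho * A * v^2
FM = 0.5 * 0.4 * 1.28 * 0.0384 * 18.3^2
v^2 = 334.89
FM = 0.5 * 0.4 * 1.28 * 0.0384 * 334.89 = 3.2921 N

3.2921 N


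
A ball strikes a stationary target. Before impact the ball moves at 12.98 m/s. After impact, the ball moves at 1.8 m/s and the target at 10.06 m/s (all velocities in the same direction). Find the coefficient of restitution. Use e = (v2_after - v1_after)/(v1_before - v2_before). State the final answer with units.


e = (v2_after - v1_after) / (v1_before - v2_before)
Numerator = 10.06 - 1.8 = 8.26
Denominator = 12.98 - 0 = 12.98
e = 8.26 / 12.98 = 0.6364

0.6364


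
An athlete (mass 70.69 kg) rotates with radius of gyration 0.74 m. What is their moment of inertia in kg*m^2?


I = m * k^2
I = 70.69 * 0.74^2
I = 70.69 * 0.5476 = 38.7098 kg*m^2

38.7098 kg*m^2


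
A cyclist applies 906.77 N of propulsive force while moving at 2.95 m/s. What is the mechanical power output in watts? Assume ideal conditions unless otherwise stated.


P = F * v
P = 906.77 * 2.95
P = 2674.9715 W

2674.9715 W


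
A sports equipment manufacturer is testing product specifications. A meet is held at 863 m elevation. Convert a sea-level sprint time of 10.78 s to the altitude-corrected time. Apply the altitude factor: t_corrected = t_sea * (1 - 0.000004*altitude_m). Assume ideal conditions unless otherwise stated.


Correction factor = 1 - 0.000004 * 863 = 0.996548
t_corrected = t_sea * factor = 10.78 * 0.996548
t_corrected = 10.7428 s

10.7428 s


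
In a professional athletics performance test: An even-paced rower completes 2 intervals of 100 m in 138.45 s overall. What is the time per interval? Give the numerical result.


Split time = total_time / n_laps = 138.45 / 2
Split time = 69.225 s per lap

69.225 s


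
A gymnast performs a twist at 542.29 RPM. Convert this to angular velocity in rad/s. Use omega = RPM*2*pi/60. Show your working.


omega = RPM * 2 * pi / 60
omega = 542.29 * 2 * 3.14159 / 60
omega = 3407.3086 / 60 = 56.7885 rad/s

56.7885 rad/s


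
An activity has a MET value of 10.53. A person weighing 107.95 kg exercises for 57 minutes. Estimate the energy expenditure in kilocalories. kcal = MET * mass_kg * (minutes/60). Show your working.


kcal = MET * mass * time_hr
Convert time: 57 min = 0.95 hr
kcal = 10.53 * 107.95 * 0.95
kcal = 1079.8778 kcal

1079.8778 kcal


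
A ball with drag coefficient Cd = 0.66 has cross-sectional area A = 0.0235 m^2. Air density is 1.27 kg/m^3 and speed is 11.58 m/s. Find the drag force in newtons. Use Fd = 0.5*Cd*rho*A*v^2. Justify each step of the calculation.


Fd = 0.5 * Cd * rho * A * v^2
Fd = 0.5 * 0.66 * 1.27 * 0.0235 * 11.58^2
v^2 = 134.0964
Fd = 0.5 * 0.66 * 1.27 * 0.0235 * 134.0964 = 1.3207 N

1.3207 N


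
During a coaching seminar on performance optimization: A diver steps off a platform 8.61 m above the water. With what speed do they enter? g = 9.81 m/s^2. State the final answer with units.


v = sqrt(2 * g * h)
v = sqrt(2 * 9.81 * 8.61)
v = sqrt(168.9282) = 12.9972 m/s

12.9972 m/s


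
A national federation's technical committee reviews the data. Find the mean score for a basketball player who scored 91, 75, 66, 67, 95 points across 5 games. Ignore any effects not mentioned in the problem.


Average = sum / n
Sum = 394
Average = 394 / 5 = 78.8

78.8


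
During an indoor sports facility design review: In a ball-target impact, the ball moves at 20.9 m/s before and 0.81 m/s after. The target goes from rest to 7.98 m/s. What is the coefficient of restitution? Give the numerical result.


e = (v2_after - v1_after) / (v1_before - v2_before)
Numerator = 7.98 - 0.81 = 7.17
Denominator = 20.9 - 0 = 20.9
e = 7.17 / 20.9 = 0.3431

0.3431


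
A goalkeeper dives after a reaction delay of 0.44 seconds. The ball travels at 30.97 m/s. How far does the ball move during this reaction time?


d = v * t
d = 30.97 * 0.44
d = 13.6268 m

13.6268 m


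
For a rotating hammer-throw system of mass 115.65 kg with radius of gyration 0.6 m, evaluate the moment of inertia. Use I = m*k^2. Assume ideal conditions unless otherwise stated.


I = m * k^2
I = 115.65 * 0.6^2
I = 115.65 * 0.36 = 41.634 kg*m^2

41.634 kg*m^2


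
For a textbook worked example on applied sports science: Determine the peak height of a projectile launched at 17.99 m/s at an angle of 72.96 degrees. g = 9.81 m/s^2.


H = (v*sin(theta))^2 / (2*g)
vy = v*sin(theta) = 17.99 * sin(72.96 deg) = 17.2002 m/s
H = vy^2 / (2*g) = 295.8485 / (2*9.81)
H = 295.8485 / 19.62 = 15.0789 m

15.0789 m


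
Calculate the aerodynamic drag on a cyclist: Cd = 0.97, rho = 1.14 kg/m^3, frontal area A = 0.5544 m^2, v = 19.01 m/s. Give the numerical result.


Fd = 0.5 * Cd * rho * A * v^2
Fd = 0.5 * 0.97 * 1.14 * 0.5544 * 19.01^2
v^2 = 361.3801
Fd = 0.5 * 0.97 * 1.14 * 0.5544 * 361.3801 = 110.773 N

110.773 N


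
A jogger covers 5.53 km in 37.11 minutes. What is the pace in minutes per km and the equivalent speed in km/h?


Pace = time / distance = 37.11 min / 5.53 km = 6.7107 min/km
Speed = distance / time_in_hours = 5.53 / 0.6185 hr
Speed = 8.941 km/h

6.7107 min/km, 8.941 km/h


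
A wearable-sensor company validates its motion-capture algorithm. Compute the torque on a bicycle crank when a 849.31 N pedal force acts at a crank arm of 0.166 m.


tau = F * d
tau = 849.31 * 0.166
tau = 140.9855 N*m

140.9855 N*m


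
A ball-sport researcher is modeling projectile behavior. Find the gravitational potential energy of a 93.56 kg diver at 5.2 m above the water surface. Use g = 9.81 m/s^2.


PE = m * g * h
PE = 93.56 * 9.81 * 5.2
PE = 917.8236 * 5.2 = 4772.6827 J

4772.6827 J


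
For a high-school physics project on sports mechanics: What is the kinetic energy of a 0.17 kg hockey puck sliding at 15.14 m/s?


KE = 0.5 * m * v^2
KE = 0.5 * 0.17 * 15.14^2
KE = 0.5 * 0.17 * 229.2196 = 19.4837 J

19.4837 J


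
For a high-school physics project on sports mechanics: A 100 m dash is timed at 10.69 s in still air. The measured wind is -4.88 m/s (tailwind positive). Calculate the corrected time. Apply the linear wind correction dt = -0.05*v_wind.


dt = -0.05 * v_wind = -0.05 * -4.88 = 0.244 s
t_corrected = t_still + dt = 10.69 + (0.244)
t_corrected = 10.934 s

10.934 s


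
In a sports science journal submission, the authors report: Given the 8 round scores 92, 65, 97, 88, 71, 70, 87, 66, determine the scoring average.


Average = sum / n
Sum = 636
Average = 636 / 8 = 79.5

79.5


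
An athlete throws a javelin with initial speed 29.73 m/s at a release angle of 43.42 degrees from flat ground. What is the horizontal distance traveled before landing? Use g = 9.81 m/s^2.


R = v^2 * sin(2*theta) / g
Convert angle to radians: theta = 43.42 deg = 0.7578 rad
sin(2*theta) = sin(1.5156) = 0.9985
R = 29.73^2 * 0.9985 / 9.81
R = 883.8729 * 0.9985 / 9.81 = 89.9622 m

89.9622 m


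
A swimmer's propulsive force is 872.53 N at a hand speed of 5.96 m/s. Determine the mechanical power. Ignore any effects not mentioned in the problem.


P = F * v
P = 872.53 * 5.96
P = 5200.2788 W

5200.2788 W


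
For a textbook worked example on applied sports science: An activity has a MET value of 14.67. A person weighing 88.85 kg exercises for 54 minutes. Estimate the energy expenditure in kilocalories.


kcal = MET * mass * time_hr
Convert time: 54 min = 0.9 hr
kcal = 14.67 * 88.85 * 0.9
kcal = 1173.0865 kcal

1173.0865 kcal


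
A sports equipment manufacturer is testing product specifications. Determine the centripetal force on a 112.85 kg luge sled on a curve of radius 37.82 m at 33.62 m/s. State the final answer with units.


Fc = m * v^2 / r
v^2 = 33.62^2 = 1130.3044
Fc = 112.85 * 1130.3044 / 37.82
Fc = 127554.8515 / 37.82 = 3372.6825 N

3372.6825 N


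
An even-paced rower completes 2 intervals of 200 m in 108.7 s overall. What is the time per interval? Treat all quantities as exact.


Split time = total_time / n_laps = 108.7 / 2
Split time = 54.35 s per lap

54.35 s


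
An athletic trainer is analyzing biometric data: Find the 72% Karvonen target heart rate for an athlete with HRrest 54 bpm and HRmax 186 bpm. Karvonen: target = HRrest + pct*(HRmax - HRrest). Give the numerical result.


Target = HRrest + pct*(HRmax - HRrest)
Heart rate reserve = HRmax - HRrest = 186 - 54 = 132 bpm
Fraction = 72% = 0.72
Target = 54 + 0.72 * 132
Target = 54 + 95.04 = 149.04 bpm

149.04 bpm


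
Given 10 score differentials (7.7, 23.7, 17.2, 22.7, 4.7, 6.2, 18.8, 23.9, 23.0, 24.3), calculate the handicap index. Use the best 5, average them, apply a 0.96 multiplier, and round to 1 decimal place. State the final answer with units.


All differentials: 7.7, 23.7, 17.2, 22.7, 4.7, 6.2, 18.8, 23.9, 23.0, 24.3
Sorted: 4.7, 6.2, 7.7, 17.2, 18.8, 22.7, 23.0, 23.7, 23.9, 24.3
Best 5: 4.7, 6.2, 7.7, 17.2, 18.8
Average of best = 54.6 / 5 = 10.92
Raw index = 10.92 * 0.96 = 10.4832
Handicap index = round(10.4832, 1) = 10.5

10.5


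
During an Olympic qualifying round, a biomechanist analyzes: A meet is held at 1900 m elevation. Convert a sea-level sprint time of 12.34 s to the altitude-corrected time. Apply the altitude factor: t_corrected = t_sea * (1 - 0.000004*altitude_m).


Correction factor = 1 - 0.000004 * 1900 = 0.9924
t_corrected = t_sea * factor = 12.34 * 0.9924
t_corrected = 12.2462 s

12.2462 s


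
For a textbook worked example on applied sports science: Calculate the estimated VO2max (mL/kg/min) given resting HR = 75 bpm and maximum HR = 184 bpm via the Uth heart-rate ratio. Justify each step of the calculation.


VO2max = 15.3 * HRmax / HRrest
VO2max = 15.3 * 184 / 75
VO2max = 2815.2 / 75 = 37.536 mL/kg/min

37.536 mL/kg/min


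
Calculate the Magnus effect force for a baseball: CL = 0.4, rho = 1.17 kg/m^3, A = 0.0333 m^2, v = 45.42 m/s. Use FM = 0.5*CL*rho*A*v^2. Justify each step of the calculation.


FM = 0.5 * CL * rho * A * v^2
FM = 0.5 * 0.4 * 1.17 * 0.0333 * 45.42^2
v^2 = 2062.9764
FM = 0.5 * 0.4 * 1.17 * 0.0333 * 2062.9764 = 16.0751 N

16.0751 N


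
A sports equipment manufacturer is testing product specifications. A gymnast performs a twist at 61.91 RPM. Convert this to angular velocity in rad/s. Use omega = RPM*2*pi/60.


omega = RPM * 2 * pi / 60
omega = 61.91 * 2 * 3.14159 / 60
omega = 388.992 / 60 = 6.4832 rad/s

6.4832 rad/s


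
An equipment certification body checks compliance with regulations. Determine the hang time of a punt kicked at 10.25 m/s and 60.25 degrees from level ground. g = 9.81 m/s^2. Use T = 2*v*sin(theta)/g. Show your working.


T = 2*v*sin(theta)/g
sin(theta) = sin(60.25 deg) = 0.8682
T = 2*10.25*0.8682 / 9.81
T = 17.7981 / 9.81 = 1.8143 s

1.8143 s


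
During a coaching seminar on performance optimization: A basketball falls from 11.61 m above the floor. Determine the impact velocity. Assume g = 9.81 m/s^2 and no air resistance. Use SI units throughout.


v = sqrt(2 * g * h)
v = sqrt(2 * 9.81 * 11.61)
v = sqrt(227.7882) = 15.0927 m/s

15.0927 m/s


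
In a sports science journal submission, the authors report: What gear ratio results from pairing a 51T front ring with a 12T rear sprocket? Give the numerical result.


GR = front_teeth / rear_teeth
GR = 51 / 12
GR = 4.25

4.25


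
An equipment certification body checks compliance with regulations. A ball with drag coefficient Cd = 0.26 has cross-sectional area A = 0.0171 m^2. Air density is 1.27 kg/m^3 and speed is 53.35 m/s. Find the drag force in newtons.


Fd = 0.5 * Cd * rho * A * v^2
Fd = 0.5 * 0.26 * 1.27 * 0.0171 * 53.35^2
v^2 = 2846.2225
Fd = 0.5 * 0.26 * 1.27 * 0.0171 * 2846.2225 = 8.0355 N

8.0355 N


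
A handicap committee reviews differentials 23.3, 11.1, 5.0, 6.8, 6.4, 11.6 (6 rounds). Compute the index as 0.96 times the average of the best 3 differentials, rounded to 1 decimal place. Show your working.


All differentials: 23.3, 11.1, 5.0, 6.8, 6.4, 11.6
Sorted: 5.0, 6.4, 6.8, 11.1, 11.6, 23.3
Best 3: 5.0, 6.4, 6.8
Average of best = 18.2 / 3 = 6.0667
Raw index = 6.0667 * 0.96 = 5.824
Handicap index = round(5.824, 1) = 5.8

5.8


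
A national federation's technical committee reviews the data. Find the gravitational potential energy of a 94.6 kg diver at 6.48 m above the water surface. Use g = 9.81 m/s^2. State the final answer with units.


PE = m * g * h
PE = 94.6 * 9.81 * 6.48
PE = 928.026 * 6.48 = 6013.6085 J

6013.6085 J


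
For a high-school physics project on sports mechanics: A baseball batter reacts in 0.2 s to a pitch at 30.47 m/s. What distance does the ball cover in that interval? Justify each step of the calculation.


d = v * t
d = 30.47 * 0.2
d = 6.094 m

6.094 m


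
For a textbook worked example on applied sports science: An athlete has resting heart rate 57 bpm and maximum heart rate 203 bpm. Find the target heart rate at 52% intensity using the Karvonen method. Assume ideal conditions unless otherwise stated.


Target = HRrest + pct*(HRmax - HRrest)
Heart rate reserve = HRmax - HRrest = 203 - 57 = 146 bpm
Fraction = 52% = 0.52
Target = 57 + 0.52 * 146
Target = 57 + 75.92 = 132.92 bpm

132.92 bpm


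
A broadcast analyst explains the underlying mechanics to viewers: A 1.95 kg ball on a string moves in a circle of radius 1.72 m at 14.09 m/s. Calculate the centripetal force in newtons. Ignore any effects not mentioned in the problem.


Fc = m * v^2 / r
v^2 = 14.09^2 = 198.5281
Fc = 1.95 * 198.5281 / 1.72
Fc = 387.1298 / 1.72 = 225.0755 N

225.0755 N


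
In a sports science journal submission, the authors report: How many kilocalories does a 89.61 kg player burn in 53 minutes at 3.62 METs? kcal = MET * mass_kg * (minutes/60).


kcal = MET * mass * time_hr
Convert time: 53 min = 0.8833 hr
kcal = 3.62 * 89.61 * 0.8833
kcal = 286.5429 kcal

286.5429 kcal


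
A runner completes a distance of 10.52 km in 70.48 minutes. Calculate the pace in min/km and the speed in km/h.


Pace = time / distance = 70.48 min / 10.52 km = 6.6996 min/km
Speed = distance / time_in_hours = 10.52 / 1.1747 hr
Speed = 8.9557 km/h

6.6996 min/km, 8.9557 km/h


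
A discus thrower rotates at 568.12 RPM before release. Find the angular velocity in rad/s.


omega = RPM * 2 * pi / 60
omega = 568.12 * 2 * 3.14159 / 60
omega = 3569.6032 / 60 = 59.4934 rad/s

59.4934 rad/s


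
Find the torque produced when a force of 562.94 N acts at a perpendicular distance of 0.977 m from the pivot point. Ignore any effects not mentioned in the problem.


tau = F * d
tau = 562.94 * 0.977
tau = 549.9924 N*m

549.9924 N*m


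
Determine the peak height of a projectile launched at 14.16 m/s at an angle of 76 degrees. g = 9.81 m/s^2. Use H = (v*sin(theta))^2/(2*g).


H = (v*sin(theta))^2 / (2*g)
vy = v*sin(theta) = 14.16 * sin(76 deg) = 13.7394 m/s
H = vy^2 / (2*g) = 188.7708 / (2*9.81)
H = 188.7708 / 19.62 = 9.6213 m

9.6213 m


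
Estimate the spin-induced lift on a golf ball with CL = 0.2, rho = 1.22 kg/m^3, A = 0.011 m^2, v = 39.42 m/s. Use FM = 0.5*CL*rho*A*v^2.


FM = 0.5 * CL * rho * A * v^2
FM = 0.5 * 0.2 * 1.22 * 0.011 * 39.42^2
v^2 = 1553.9364
FM = 0.5 * 0.2 * 1.22 * 0.011 * 1553.9364 = 2.0854 N

2.0854 N


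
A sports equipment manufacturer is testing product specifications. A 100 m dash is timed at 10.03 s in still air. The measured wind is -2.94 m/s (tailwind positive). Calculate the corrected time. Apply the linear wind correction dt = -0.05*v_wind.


dt = -0.05 * v_wind = -0.05 * -2.94 = 0.147 s
t_corrected = t_still + dt = 10.03 + (0.147)
t_corrected = 10.177 s

10.177 s


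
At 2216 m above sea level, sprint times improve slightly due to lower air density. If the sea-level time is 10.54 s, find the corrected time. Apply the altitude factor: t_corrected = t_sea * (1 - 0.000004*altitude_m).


Correction factor = 1 - 0.000004 * 2216 = 0.991136
t_corrected = t_sea * factor = 10.54 * 0.991136
t_corrected = 10.4466 s

10.4466 s


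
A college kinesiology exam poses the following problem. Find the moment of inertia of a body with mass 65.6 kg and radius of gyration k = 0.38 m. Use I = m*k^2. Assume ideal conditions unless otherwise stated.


I = m * k^2
I = 65.6 * 0.38^2
I = 65.6 * 0.1444 = 9.4726 kg*m^2

9.4726 kg*m^2


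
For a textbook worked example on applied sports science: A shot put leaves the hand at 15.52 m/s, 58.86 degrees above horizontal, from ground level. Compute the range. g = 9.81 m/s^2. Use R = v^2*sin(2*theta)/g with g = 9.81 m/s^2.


R = v^2 * sin(2*theta) / g
Convert angle to radians: theta = 58.86 deg = 1.0273 rad
sin(2*theta) = sin(2.0546) = 0.8852
R = 15.52^2 * 0.8852 / 9.81
R = 240.8704 * 0.8852 / 9.81 = 21.7356 m

21.7356 m


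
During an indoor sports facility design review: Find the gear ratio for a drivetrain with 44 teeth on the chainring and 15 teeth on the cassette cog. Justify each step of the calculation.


GR = front_teeth / rear_teeth
GR = 44 / 15
GR = 2.9333

2.9333


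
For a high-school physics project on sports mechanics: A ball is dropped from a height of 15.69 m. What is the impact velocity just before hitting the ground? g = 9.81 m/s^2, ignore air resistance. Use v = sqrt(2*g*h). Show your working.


v = sqrt(2 * g * h)
v = sqrt(2 * 9.81 * 15.69)
v = sqrt(307.8378) = 17.5453 m/s

17.5453 m/s


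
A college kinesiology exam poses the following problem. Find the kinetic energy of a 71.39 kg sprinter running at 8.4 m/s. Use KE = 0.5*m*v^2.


KE = 0.5 * m * v^2
KE = 0.5 * 71.39 * 8.4^2
KE = 0.5 * 71.39 * 70.56 = 2518.6392 J

2518.6392 J


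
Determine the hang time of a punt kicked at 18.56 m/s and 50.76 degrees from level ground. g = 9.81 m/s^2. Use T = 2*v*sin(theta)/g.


T = 2*v*sin(theta)/g
sin(theta) = sin(50.76 deg) = 0.7745
T = 2*18.56*0.7745 / 9.81
T = 28.7496 / 9.81 = 2.9306 s

2.9306 s


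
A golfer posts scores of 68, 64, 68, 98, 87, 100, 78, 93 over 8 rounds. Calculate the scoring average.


Average = sum / n
Sum = 656
Average = 656 / 8 = 82

82


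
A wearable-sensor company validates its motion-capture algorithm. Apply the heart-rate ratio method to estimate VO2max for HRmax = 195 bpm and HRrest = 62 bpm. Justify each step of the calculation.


VO2max = 15.3 * HRmax / HRrest
VO2max = 15.3 * 195 / 62
VO2max = 2983.5 / 62 = 48.121 mL/kg/min

48.121 mL/kg/min


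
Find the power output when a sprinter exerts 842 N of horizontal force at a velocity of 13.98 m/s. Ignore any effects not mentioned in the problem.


P = F * v
P = 842 * 13.98
P = 11771.16 W

11771.16 W


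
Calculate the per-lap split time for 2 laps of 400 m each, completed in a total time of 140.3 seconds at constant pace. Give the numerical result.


Split time = total_time / n_laps = 140.3 / 2
Split time = 70.15 s per lap

70.15 s


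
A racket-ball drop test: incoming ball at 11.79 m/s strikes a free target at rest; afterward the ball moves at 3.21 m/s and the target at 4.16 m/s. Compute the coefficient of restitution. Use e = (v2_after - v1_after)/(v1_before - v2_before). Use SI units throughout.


e = (v2_after - v1_after) / (v1_before - v2_before)
Numerator = 4.16 - 3.21 = 0.95
Denominator = 11.79 - 0 = 11.79
e = 0.95 / 11.79 = 0.0806

0.0806


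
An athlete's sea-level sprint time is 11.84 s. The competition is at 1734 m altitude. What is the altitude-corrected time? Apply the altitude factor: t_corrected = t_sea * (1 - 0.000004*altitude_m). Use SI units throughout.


Correction factor = 1 - 0.000004 * 1734 = 0.993064
t_corrected = t_sea * factor = 11.84 * 0.993064
t_corrected = 11.7579 s

11.7579 s


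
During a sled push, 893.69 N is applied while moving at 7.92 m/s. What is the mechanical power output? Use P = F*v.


P = F * v
P = 893.69 * 7.92
P = 7078.0248 W

7078.0248 W


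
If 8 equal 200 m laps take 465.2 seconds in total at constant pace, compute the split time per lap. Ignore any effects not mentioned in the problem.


Split time = total_time / n_laps = 465.2 / 8
Split time = 58.15 s per lap

58.15 s


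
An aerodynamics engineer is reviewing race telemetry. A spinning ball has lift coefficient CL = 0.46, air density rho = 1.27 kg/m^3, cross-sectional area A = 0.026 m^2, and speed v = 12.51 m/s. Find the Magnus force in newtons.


FM = 0.5 * CL * rho * A * v^2
FM = 0.5 * 0.46 * 1.27 * 0.026 * 12.51^2
v^2 = 156.5001
FM = 0.5 * 0.46 * 1.27 * 0.026 * 156.5001 = 1.1886 N

1.1886 N


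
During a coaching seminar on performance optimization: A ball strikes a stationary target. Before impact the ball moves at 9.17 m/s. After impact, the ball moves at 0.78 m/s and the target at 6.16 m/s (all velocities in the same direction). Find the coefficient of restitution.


e = (v2_after - v1_after) / (v1_before - v2_before)
Numerator = 6.16 - 0.78 = 5.38
Denominator = 9.17 - 0 = 9.17
e = 5.38 / 9.17 = 0.5867

0.5867


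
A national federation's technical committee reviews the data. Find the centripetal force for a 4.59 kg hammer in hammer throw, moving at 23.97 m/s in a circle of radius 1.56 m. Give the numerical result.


Fc = m * v^2 / r
v^2 = 23.97^2 = 574.5609
Fc = 4.59 * 574.5609 / 1.56
Fc = 2637.2345 / 1.56 = 1690.535 N

1690.535 N


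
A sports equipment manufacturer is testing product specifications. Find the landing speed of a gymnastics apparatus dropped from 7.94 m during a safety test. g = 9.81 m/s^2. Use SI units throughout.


v = sqrt(2 * g * h)
v = sqrt(2 * 9.81 * 7.94)
v = sqrt(155.7828) = 12.4813 m/s

12.4813 m/s


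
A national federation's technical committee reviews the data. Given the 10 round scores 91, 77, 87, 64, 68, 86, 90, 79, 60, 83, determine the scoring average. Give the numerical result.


Average = sum / n
Sum = 785
Average = 785 / 10 = 78.5

78.5


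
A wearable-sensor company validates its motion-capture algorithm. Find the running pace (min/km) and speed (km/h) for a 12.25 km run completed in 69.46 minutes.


Pace = time / distance = 69.46 min / 12.25 km = 5.6702 min/km
Speed = distance / time_in_hours = 12.25 / 1.1577 hr
Speed = 10.5816 km/h

5.6702 min/km, 10.5816 km/h


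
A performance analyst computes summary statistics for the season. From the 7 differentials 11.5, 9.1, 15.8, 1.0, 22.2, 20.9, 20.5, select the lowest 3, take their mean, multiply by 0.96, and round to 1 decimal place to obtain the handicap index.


All differentials: 11.5, 9.1, 15.8, 1.0, 22.2, 20.9, 20.5
Sorted: 1.0, 9.1, 11.5, 15.8, 20.5, 20.9, 22.2
Best 3: 1.0, 9.1, 11.5
Average of best = 21.6 / 3 = 7.2
Raw index = 7.2 * 0.96 = 6.912
Handicap index = round(6.912, 1) = 6.9

6.9


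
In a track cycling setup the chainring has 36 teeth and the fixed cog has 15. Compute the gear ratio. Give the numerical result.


GR = front_teeth / rear_teeth
GR = 36 / 15
GR = 2.4

2.4


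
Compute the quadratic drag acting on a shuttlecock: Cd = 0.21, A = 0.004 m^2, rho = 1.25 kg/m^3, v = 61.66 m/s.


Fd = 0.5 * Cd * rho * A * v^2
Fd = 0.5 * 0.21 * 1.25 * 0.004 * 61.66^2
v^2 = 3801.9556
Fd = 0.5 * 0.21 * 1.25 * 0.004 * 3801.9556 = 1.996 N

1.996 N


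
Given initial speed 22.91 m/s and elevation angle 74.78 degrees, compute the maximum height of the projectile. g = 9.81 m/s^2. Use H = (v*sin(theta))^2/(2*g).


H = (v*sin(theta))^2 / (2*g)
vy = v*sin(theta) = 22.91 * sin(74.78 deg) = 22.1064 m/s
H = vy^2 / (2*g) = 488.6942 / (2*9.81)
H = 488.6942 / 19.62 = 24.908 m

24.908 m


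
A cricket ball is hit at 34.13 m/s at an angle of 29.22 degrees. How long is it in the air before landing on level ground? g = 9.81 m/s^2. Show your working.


T = 2*v*sin(theta)/g
sin(theta) = sin(29.22 deg) = 0.4882
T = 2*34.13*0.4882 / 9.81
T = 33.3221 / 9.81 = 3.3967 s

3.3967 s


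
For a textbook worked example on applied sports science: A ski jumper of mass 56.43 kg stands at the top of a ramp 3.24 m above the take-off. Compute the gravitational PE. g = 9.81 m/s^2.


PE = m * g * h
PE = 56.43 * 9.81 * 3.24
PE = 553.5783 * 3.24 = 1793.5937 J

1793.5937 J


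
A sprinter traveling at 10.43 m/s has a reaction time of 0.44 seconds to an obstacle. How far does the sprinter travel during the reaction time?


d = v * t
d = 10.43 * 0.44
d = 4.5892 m

4.5892 m


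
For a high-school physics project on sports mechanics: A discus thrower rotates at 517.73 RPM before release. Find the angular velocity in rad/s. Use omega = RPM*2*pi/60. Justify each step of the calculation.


omega = RPM * 2 * pi / 60
omega = 517.73 * 2 * 3.14159 / 60
omega = 3252.9935 / 60 = 54.2166 rad/s

54.2166 rad/s


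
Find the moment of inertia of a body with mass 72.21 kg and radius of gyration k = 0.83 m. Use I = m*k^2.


I = m * k^2
I = 72.21 * 0.83^2
I = 72.21 * 0.6889 = 49.7455 kg*m^2

49.7455 kg*m^2


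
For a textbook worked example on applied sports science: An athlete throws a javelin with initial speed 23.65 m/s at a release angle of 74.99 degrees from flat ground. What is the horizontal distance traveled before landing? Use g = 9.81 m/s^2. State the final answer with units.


R = v^2 * sin(2*theta) / g
Convert angle to radians: theta = 74.99 deg = 1.3088 rad
sin(2*theta) = sin(2.6176) = 0.5003
R = 23.65^2 * 0.5003 / 9.81
R = 559.3225 * 0.5003 / 9.81 = 28.525 m

28.525 m


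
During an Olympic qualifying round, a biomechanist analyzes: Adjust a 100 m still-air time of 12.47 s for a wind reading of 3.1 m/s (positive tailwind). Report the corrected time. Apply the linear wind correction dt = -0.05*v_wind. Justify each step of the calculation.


dt = -0.05 * v_wind = -0.05 * 3.1 = -0.155 s
t_corrected = t_still + dt = 12.47 + (-0.155)
t_corrected = 12.315 s

12.315 s


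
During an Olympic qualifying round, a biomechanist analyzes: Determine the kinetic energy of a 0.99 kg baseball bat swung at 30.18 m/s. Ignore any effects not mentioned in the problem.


KE = 0.5 * m * v^2
KE = 0.5 * 0.99 * 30.18^2
KE = 0.5 * 0.99 * 910.8324 = 450.862 J

450.862 J


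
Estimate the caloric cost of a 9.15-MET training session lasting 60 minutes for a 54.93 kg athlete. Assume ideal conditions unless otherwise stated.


kcal = MET * mass * time_hr
Convert time: 60 min = 1 hr
kcal = 9.15 * 54.93 * 1
kcal = 502.6095 kcal

502.6095 kcal


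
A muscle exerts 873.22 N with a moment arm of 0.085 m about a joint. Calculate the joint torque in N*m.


tau = F * d
tau = 873.22 * 0.085
tau = 74.2237 N*m

74.2237 N*m


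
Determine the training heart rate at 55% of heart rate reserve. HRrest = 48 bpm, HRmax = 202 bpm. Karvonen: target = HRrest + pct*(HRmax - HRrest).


Target = HRrest + pct*(HRmax - HRrest)
Heart rate reserve = HRmax - HRrest = 202 - 48 = 154 bpm
Fraction = 55% = 0.55
Target = 48 + 0.55 * 154
Target = 48 + 84.7 = 132.7 bpm

132.7 bpm


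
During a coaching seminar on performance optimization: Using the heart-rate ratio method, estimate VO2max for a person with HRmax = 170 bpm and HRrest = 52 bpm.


VO2max = 15.3 * HRmax / HRrest
VO2max = 15.3 * 170 / 52
VO2max = 2601 / 52 = 50.0192 mL/kg/min

50.0192 mL/kg/min


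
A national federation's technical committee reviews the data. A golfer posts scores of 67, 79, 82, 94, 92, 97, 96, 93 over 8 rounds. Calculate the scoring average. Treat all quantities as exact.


Average = sum / n
Sum = 700
Average = 700 / 8 = 87.5

87.5


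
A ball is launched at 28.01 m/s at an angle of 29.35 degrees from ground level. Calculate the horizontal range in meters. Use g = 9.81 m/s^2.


R = v^2 * sin(2*theta) / g
Convert angle to radians: theta = 29.35 deg = 0.5123 rad
sin(2*theta) = sin(1.0245) = 0.8545
R = 28.01^2 * 0.8545 / 9.81
R = 784.5601 * 0.8545 / 9.81 = 68.3358 m

68.3358 m


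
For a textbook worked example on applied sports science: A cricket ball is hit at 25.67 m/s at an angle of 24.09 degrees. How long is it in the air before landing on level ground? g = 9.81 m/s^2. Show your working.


T = 2*v*sin(theta)/g
sin(theta) = sin(24.09 deg) = 0.4082
T = 2*25.67*0.4082 / 9.81
T = 20.9555 / 9.81 = 2.1361 s

2.1361 s


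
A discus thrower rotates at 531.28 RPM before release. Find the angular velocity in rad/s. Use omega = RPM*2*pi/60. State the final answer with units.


omega = RPM * 2 * pi / 60
omega = 531.28 * 2 * 3.14159 / 60
omega = 3338.1307 / 60 = 55.6355 rad/s

55.6355 rad/s


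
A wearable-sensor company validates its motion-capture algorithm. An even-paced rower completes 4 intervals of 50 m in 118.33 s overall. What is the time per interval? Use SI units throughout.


Split time = total_time / n_laps = 118.33 / 4
Split time = 29.5825 s per lap

29.5825 s


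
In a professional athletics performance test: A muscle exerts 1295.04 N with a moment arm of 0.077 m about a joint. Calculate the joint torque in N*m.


tau = F * d
tau = 1295.04 * 0.077
tau = 99.7181 N*m

99.7181 N*m


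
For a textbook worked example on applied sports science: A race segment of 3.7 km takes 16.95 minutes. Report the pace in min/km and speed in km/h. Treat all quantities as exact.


Pace = time / distance = 16.95 min / 3.7 km = 4.5811 min/km
Speed = distance / time_in_hours = 3.7 / 0.2825 hr
Speed = 13.0973 km/h

4.5811 min/km, 13.0973 km/h


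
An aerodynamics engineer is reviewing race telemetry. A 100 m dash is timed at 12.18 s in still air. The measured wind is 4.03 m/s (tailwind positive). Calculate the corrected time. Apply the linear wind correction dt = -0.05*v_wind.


dt = -0.05 * v_wind = -0.05 * 4.03 = -0.2015 s
t_corrected = t_still + dt = 12.18 + (-0.2015)
t_corrected = 11.9785 s

11.9785 s


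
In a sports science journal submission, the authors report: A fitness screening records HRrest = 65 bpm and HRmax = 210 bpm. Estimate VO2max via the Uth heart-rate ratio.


VO2max = 15.3 * HRmax / HRrest
VO2max = 15.3 * 210 / 65
VO2max = 3213 / 65 = 49.4308 mL/kg/min

49.4308 mL/kg/min


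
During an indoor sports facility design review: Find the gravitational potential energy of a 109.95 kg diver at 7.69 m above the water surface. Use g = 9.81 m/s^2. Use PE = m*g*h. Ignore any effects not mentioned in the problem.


PE = m * g * h
PE = 109.95 * 9.81 * 7.69
PE = 1078.6095 * 7.69 = 8294.5071 J

8294.5071 J


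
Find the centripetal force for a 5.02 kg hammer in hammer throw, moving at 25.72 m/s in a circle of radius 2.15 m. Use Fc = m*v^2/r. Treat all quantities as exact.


Fc = m * v^2 / r
v^2 = 25.72^2 = 661.5184
Fc = 5.02 * 661.5184 / 2.15
Fc = 3320.8224 / 2.15 = 1544.5685 N

1544.5685 N


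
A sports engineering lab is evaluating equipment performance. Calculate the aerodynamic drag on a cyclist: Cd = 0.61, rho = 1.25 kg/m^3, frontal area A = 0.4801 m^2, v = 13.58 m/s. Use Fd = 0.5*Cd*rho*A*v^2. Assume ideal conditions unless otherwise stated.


Fd = 0.5 * Cd * rho * A * v^2
Fd = 0.5 * 0.61 * 1.25 * 0.4801 * 13.58^2
v^2 = 184.4164
Fd = 0.5 * 0.61 * 1.25 * 0.4801 * 184.4164 = 33.7552 N

33.7552 N


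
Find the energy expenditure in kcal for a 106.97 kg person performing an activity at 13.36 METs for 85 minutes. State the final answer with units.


kcal = MET * mass * time_hr
Convert time: 85 min = 1.4167 hr
kcal = 13.36 * 106.97 * 1.4167
kcal = 2024.5855 kcal

2024.5855 kcal


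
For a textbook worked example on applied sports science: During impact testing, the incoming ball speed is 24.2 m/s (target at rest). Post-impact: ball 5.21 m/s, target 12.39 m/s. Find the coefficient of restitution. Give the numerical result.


e = (v2_after - v1_after) / (v1_before - v2_before)
Numerator = 12.39 - 5.21 = 7.18
Denominator = 24.2 - 0 = 24.2
e = 7.18 / 24.2 = 0.2967

0.2967


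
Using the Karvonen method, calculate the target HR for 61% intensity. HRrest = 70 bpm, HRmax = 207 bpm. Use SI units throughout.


Target = HRrest + pct*(HRmax - HRrest)
Heart rate reserve = HRmax - HRrest = 207 - 70 = 137 bpm
Fraction = 61% = 0.61
Target = 70 + 0.61 * 137
Target = 70 + 83.57 = 153.57 bpm

153.57 bpm


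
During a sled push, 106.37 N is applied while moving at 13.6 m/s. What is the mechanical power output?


P = F * v
P = 106.37 * 13.6
P = 1446.632 W

1446.632 W


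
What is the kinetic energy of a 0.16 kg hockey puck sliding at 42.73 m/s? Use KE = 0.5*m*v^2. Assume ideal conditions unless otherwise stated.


KE = 0.5 * m * v^2
KE = 0.5 * 0.16 * 42.73^2
KE = 0.5 * 0.16 * 1825.8529 = 146.0682 J

146.0682 J


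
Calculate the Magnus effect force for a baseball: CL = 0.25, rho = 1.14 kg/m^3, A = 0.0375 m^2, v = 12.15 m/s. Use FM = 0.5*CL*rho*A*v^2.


FM = 0.5 * CL * rho * A * v^2
FM = 0.5 * 0.25 * 1.14 * 0.0375 * 12.15^2
v^2 = 147.6225
FM = 0.5 * 0.25 * 1.14 * 0.0375 * 147.6225 = 0.7889 N

0.7889 N


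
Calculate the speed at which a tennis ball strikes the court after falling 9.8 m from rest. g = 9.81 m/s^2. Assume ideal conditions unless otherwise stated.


v = sqrt(2 * g * h)
v = sqrt(2 * 9.81 * 9.8)
v = sqrt(192.276) = 13.8664 m/s

13.8664 m/s


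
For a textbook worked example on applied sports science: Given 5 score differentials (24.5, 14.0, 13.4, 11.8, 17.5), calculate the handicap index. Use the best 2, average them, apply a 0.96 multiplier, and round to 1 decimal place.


All differentials: 24.5, 14.0, 13.4, 11.8, 17.5
Sorted: 11.8, 13.4, 14.0, 17.5, 24.5
Best 2: 11.8, 13.4
Average of best = 25.2 / 2 = 12.6
Raw index = 12.6 * 0.96 = 12.096
Handicap index = round(12.096, 1) = 12.1

12.1


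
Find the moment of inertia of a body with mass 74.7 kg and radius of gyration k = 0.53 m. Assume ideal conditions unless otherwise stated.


I = m * k^2
I = 74.7 * 0.53^2
I = 74.7 * 0.2809 = 20.9832 kg*m^2

20.9832 kg*m^2


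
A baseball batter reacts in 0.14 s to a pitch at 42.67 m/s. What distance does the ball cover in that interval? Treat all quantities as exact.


d = v * t
d = 42.67 * 0.14
d = 5.9738 m

5.9738 m


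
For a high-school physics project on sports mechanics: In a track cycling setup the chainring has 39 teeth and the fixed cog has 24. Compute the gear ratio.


GR = front_teeth / rear_teeth
GR = 39 / 24
GR = 1.625

1.625


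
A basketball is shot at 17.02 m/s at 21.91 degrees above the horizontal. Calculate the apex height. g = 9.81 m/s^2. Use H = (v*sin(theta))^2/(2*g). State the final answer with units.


H = (v*sin(theta))^2 / (2*g)
vy = v*sin(theta) = 17.02 * sin(21.91 deg) = 6.351 m/s
H = vy^2 / (2*g) = 40.3353 / (2*9.81)
H = 40.3353 / 19.62 = 2.0558 m

2.0558 m


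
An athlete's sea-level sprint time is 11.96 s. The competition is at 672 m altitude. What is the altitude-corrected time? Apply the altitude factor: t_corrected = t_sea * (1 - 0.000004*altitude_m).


Correction factor = 1 - 0.000004 * 672 = 0.997312
t_corrected = t_sea * factor = 11.96 * 0.997312
t_corrected = 11.9279 s

11.9279 s


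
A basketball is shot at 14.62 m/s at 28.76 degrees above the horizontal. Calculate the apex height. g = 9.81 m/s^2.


H = (v*sin(theta))^2 / (2*g)
vy = v*sin(theta) = 14.62 * sin(28.76 deg) = 7.0343 m/s
H = vy^2 / (2*g) = 49.4813 / (2*9.81)
H = 49.4813 / 19.62 = 2.522 m

2.522 m


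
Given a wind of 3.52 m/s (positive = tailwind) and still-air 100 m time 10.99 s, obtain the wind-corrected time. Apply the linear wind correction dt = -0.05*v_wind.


dt = -0.05 * v_wind = -0.05 * 3.52 = -0.176 s
t_corrected = t_still + dt = 10.99 + (-0.176)
t_corrected = 10.814 s

10.814 s


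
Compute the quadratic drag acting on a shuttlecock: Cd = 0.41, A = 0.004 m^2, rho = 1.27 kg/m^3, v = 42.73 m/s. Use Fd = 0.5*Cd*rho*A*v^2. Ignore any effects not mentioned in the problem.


Fd = 0.5 * Cd * rho * A * v^2
Fd = 0.5 * 0.41 * 1.27 * 0.004 * 42.73^2
v^2 = 1825.8529
Fd = 0.5 * 0.41 * 1.27 * 0.004 * 1825.8529 = 1.9014 N

1.9014 N
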